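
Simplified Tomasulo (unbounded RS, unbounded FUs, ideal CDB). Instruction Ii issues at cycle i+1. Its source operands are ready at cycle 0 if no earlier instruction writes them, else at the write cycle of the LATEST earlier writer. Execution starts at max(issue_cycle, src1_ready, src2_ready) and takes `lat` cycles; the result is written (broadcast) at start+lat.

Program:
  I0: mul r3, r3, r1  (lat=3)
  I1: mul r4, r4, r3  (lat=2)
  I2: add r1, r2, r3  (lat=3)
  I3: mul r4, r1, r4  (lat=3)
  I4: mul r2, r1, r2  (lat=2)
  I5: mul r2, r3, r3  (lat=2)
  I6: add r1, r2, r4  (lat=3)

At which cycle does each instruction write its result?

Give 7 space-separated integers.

I0 mul r3: issue@1 deps=(None,None) exec_start@1 write@4
I1 mul r4: issue@2 deps=(None,0) exec_start@4 write@6
I2 add r1: issue@3 deps=(None,0) exec_start@4 write@7
I3 mul r4: issue@4 deps=(2,1) exec_start@7 write@10
I4 mul r2: issue@5 deps=(2,None) exec_start@7 write@9
I5 mul r2: issue@6 deps=(0,0) exec_start@6 write@8
I6 add r1: issue@7 deps=(5,3) exec_start@10 write@13

Answer: 4 6 7 10 9 8 13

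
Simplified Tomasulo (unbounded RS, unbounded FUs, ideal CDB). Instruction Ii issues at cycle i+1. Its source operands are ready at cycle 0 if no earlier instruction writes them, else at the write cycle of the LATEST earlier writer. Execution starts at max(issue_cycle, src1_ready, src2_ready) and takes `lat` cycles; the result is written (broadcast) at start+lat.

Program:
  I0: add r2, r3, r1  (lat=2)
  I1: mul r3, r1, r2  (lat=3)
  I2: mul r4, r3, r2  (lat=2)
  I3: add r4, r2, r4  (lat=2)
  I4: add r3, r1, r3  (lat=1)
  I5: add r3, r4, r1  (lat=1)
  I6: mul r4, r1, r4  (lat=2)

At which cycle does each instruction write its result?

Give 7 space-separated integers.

Answer: 3 6 8 10 7 11 12

Derivation:
I0 add r2: issue@1 deps=(None,None) exec_start@1 write@3
I1 mul r3: issue@2 deps=(None,0) exec_start@3 write@6
I2 mul r4: issue@3 deps=(1,0) exec_start@6 write@8
I3 add r4: issue@4 deps=(0,2) exec_start@8 write@10
I4 add r3: issue@5 deps=(None,1) exec_start@6 write@7
I5 add r3: issue@6 deps=(3,None) exec_start@10 write@11
I6 mul r4: issue@7 deps=(None,3) exec_start@10 write@12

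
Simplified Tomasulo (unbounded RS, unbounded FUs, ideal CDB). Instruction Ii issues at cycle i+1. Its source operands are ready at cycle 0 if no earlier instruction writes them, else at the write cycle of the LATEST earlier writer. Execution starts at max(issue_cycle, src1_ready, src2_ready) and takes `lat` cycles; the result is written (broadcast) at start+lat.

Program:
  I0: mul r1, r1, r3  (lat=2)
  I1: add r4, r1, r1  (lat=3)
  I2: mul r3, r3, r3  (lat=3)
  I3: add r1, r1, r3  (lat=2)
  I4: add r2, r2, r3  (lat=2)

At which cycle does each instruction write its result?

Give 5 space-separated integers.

I0 mul r1: issue@1 deps=(None,None) exec_start@1 write@3
I1 add r4: issue@2 deps=(0,0) exec_start@3 write@6
I2 mul r3: issue@3 deps=(None,None) exec_start@3 write@6
I3 add r1: issue@4 deps=(0,2) exec_start@6 write@8
I4 add r2: issue@5 deps=(None,2) exec_start@6 write@8

Answer: 3 6 6 8 8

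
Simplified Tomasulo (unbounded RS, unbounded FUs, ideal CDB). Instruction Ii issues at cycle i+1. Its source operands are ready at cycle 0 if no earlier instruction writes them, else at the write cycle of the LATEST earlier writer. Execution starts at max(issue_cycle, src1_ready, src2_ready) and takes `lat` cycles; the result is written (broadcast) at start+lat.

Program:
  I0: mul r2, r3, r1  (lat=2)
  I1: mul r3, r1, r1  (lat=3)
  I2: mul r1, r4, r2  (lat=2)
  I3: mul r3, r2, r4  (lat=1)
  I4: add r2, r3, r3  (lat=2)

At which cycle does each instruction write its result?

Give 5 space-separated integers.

Answer: 3 5 5 5 7

Derivation:
I0 mul r2: issue@1 deps=(None,None) exec_start@1 write@3
I1 mul r3: issue@2 deps=(None,None) exec_start@2 write@5
I2 mul r1: issue@3 deps=(None,0) exec_start@3 write@5
I3 mul r3: issue@4 deps=(0,None) exec_start@4 write@5
I4 add r2: issue@5 deps=(3,3) exec_start@5 write@7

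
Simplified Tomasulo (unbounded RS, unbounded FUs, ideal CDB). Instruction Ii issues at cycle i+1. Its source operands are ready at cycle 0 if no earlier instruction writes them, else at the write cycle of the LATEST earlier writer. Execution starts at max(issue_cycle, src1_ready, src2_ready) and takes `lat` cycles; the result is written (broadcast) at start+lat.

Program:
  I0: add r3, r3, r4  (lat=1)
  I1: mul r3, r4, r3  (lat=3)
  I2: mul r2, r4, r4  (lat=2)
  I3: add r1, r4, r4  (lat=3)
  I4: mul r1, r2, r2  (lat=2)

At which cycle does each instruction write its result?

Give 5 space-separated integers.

Answer: 2 5 5 7 7

Derivation:
I0 add r3: issue@1 deps=(None,None) exec_start@1 write@2
I1 mul r3: issue@2 deps=(None,0) exec_start@2 write@5
I2 mul r2: issue@3 deps=(None,None) exec_start@3 write@5
I3 add r1: issue@4 deps=(None,None) exec_start@4 write@7
I4 mul r1: issue@5 deps=(2,2) exec_start@5 write@7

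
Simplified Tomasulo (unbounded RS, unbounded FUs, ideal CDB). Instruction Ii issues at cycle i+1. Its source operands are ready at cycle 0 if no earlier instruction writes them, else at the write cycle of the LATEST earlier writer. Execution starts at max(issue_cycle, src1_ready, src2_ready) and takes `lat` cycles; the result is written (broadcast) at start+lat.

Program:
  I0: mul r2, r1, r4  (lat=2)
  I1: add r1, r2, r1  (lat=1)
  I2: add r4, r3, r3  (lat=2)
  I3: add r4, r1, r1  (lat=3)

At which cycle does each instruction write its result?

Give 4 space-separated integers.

I0 mul r2: issue@1 deps=(None,None) exec_start@1 write@3
I1 add r1: issue@2 deps=(0,None) exec_start@3 write@4
I2 add r4: issue@3 deps=(None,None) exec_start@3 write@5
I3 add r4: issue@4 deps=(1,1) exec_start@4 write@7

Answer: 3 4 5 7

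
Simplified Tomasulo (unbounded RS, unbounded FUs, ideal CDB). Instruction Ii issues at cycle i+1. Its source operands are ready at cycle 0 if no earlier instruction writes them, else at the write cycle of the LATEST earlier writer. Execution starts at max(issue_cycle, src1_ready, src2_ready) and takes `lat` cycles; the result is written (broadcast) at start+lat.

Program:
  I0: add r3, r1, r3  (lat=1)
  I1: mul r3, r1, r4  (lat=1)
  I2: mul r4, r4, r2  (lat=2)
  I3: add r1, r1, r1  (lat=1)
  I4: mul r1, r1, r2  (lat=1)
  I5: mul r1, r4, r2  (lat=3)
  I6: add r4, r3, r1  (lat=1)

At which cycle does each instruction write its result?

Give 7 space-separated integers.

Answer: 2 3 5 5 6 9 10

Derivation:
I0 add r3: issue@1 deps=(None,None) exec_start@1 write@2
I1 mul r3: issue@2 deps=(None,None) exec_start@2 write@3
I2 mul r4: issue@3 deps=(None,None) exec_start@3 write@5
I3 add r1: issue@4 deps=(None,None) exec_start@4 write@5
I4 mul r1: issue@5 deps=(3,None) exec_start@5 write@6
I5 mul r1: issue@6 deps=(2,None) exec_start@6 write@9
I6 add r4: issue@7 deps=(1,5) exec_start@9 write@10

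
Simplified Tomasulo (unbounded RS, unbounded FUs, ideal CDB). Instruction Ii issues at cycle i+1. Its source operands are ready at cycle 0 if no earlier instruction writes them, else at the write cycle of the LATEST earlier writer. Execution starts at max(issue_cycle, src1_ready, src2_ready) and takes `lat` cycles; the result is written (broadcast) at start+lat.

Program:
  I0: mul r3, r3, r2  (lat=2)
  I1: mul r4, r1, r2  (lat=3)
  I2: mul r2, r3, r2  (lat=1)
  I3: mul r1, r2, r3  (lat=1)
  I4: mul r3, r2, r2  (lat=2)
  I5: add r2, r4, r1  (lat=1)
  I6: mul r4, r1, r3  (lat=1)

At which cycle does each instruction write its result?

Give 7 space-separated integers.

Answer: 3 5 4 5 7 7 8

Derivation:
I0 mul r3: issue@1 deps=(None,None) exec_start@1 write@3
I1 mul r4: issue@2 deps=(None,None) exec_start@2 write@5
I2 mul r2: issue@3 deps=(0,None) exec_start@3 write@4
I3 mul r1: issue@4 deps=(2,0) exec_start@4 write@5
I4 mul r3: issue@5 deps=(2,2) exec_start@5 write@7
I5 add r2: issue@6 deps=(1,3) exec_start@6 write@7
I6 mul r4: issue@7 deps=(3,4) exec_start@7 write@8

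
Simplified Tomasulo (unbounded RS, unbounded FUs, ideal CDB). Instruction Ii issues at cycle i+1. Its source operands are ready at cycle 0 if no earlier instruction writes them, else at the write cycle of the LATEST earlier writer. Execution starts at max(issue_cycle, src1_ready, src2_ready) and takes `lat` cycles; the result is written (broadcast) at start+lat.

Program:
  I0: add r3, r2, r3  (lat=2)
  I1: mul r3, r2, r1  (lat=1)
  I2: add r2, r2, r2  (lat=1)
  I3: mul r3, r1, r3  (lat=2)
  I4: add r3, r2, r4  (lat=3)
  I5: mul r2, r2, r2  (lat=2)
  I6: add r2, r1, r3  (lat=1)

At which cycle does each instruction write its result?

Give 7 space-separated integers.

I0 add r3: issue@1 deps=(None,None) exec_start@1 write@3
I1 mul r3: issue@2 deps=(None,None) exec_start@2 write@3
I2 add r2: issue@3 deps=(None,None) exec_start@3 write@4
I3 mul r3: issue@4 deps=(None,1) exec_start@4 write@6
I4 add r3: issue@5 deps=(2,None) exec_start@5 write@8
I5 mul r2: issue@6 deps=(2,2) exec_start@6 write@8
I6 add r2: issue@7 deps=(None,4) exec_start@8 write@9

Answer: 3 3 4 6 8 8 9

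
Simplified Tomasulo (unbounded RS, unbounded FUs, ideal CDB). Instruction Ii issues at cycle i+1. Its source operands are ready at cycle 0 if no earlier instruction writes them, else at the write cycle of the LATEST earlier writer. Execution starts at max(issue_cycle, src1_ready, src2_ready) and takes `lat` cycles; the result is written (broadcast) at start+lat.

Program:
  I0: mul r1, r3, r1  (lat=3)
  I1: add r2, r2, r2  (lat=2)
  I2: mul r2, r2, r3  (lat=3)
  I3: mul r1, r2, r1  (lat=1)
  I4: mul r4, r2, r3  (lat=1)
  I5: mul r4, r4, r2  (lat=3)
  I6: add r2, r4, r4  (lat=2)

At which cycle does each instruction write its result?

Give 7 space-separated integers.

I0 mul r1: issue@1 deps=(None,None) exec_start@1 write@4
I1 add r2: issue@2 deps=(None,None) exec_start@2 write@4
I2 mul r2: issue@3 deps=(1,None) exec_start@4 write@7
I3 mul r1: issue@4 deps=(2,0) exec_start@7 write@8
I4 mul r4: issue@5 deps=(2,None) exec_start@7 write@8
I5 mul r4: issue@6 deps=(4,2) exec_start@8 write@11
I6 add r2: issue@7 deps=(5,5) exec_start@11 write@13

Answer: 4 4 7 8 8 11 13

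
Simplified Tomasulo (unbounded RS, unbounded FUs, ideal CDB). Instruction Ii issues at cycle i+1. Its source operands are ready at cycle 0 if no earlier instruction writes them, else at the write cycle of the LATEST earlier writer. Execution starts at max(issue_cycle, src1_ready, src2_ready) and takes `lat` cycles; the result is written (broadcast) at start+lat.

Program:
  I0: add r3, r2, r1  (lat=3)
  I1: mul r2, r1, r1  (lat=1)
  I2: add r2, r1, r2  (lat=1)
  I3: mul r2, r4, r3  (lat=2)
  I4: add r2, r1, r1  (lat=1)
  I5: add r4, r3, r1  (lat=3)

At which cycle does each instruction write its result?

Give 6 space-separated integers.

I0 add r3: issue@1 deps=(None,None) exec_start@1 write@4
I1 mul r2: issue@2 deps=(None,None) exec_start@2 write@3
I2 add r2: issue@3 deps=(None,1) exec_start@3 write@4
I3 mul r2: issue@4 deps=(None,0) exec_start@4 write@6
I4 add r2: issue@5 deps=(None,None) exec_start@5 write@6
I5 add r4: issue@6 deps=(0,None) exec_start@6 write@9

Answer: 4 3 4 6 6 9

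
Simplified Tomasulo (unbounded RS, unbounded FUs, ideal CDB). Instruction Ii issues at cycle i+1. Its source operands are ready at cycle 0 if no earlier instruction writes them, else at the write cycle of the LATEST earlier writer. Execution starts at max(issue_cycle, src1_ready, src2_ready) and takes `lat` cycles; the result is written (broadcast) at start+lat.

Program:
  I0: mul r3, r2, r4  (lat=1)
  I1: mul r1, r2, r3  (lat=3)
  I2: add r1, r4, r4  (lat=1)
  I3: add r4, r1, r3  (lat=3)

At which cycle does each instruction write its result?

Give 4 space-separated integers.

I0 mul r3: issue@1 deps=(None,None) exec_start@1 write@2
I1 mul r1: issue@2 deps=(None,0) exec_start@2 write@5
I2 add r1: issue@3 deps=(None,None) exec_start@3 write@4
I3 add r4: issue@4 deps=(2,0) exec_start@4 write@7

Answer: 2 5 4 7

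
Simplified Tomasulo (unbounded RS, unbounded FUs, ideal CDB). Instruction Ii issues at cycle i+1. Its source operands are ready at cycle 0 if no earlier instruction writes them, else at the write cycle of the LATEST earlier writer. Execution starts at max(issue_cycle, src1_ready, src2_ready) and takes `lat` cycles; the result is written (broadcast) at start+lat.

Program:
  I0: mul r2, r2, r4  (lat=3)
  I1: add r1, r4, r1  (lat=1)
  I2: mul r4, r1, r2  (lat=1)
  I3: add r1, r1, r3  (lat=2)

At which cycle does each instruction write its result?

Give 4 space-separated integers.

Answer: 4 3 5 6

Derivation:
I0 mul r2: issue@1 deps=(None,None) exec_start@1 write@4
I1 add r1: issue@2 deps=(None,None) exec_start@2 write@3
I2 mul r4: issue@3 deps=(1,0) exec_start@4 write@5
I3 add r1: issue@4 deps=(1,None) exec_start@4 write@6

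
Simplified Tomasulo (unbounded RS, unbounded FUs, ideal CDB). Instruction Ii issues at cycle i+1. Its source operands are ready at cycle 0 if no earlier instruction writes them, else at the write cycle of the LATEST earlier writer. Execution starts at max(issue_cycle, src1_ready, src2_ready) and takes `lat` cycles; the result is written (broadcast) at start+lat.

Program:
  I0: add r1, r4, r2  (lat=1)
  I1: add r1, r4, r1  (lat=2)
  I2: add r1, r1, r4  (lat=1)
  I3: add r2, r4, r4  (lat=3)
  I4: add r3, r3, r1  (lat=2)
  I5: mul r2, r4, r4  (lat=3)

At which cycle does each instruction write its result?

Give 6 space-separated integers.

I0 add r1: issue@1 deps=(None,None) exec_start@1 write@2
I1 add r1: issue@2 deps=(None,0) exec_start@2 write@4
I2 add r1: issue@3 deps=(1,None) exec_start@4 write@5
I3 add r2: issue@4 deps=(None,None) exec_start@4 write@7
I4 add r3: issue@5 deps=(None,2) exec_start@5 write@7
I5 mul r2: issue@6 deps=(None,None) exec_start@6 write@9

Answer: 2 4 5 7 7 9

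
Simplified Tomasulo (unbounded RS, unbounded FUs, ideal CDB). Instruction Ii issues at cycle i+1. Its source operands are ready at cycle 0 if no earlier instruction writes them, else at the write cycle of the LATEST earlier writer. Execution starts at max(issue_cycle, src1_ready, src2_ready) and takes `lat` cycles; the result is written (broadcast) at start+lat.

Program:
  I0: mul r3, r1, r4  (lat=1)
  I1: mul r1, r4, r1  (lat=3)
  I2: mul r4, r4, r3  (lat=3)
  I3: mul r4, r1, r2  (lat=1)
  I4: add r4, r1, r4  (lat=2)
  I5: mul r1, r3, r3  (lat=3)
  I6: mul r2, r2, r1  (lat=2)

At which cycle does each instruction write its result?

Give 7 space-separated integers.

Answer: 2 5 6 6 8 9 11

Derivation:
I0 mul r3: issue@1 deps=(None,None) exec_start@1 write@2
I1 mul r1: issue@2 deps=(None,None) exec_start@2 write@5
I2 mul r4: issue@3 deps=(None,0) exec_start@3 write@6
I3 mul r4: issue@4 deps=(1,None) exec_start@5 write@6
I4 add r4: issue@5 deps=(1,3) exec_start@6 write@8
I5 mul r1: issue@6 deps=(0,0) exec_start@6 write@9
I6 mul r2: issue@7 deps=(None,5) exec_start@9 write@11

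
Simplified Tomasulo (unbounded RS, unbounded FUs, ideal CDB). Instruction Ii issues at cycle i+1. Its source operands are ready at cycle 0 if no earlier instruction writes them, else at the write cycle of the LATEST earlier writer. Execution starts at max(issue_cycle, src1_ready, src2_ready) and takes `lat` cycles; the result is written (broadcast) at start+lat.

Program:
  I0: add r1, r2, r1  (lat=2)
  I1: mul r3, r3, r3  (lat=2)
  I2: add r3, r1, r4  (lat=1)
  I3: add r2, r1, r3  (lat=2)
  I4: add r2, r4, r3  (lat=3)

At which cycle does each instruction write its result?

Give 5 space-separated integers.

I0 add r1: issue@1 deps=(None,None) exec_start@1 write@3
I1 mul r3: issue@2 deps=(None,None) exec_start@2 write@4
I2 add r3: issue@3 deps=(0,None) exec_start@3 write@4
I3 add r2: issue@4 deps=(0,2) exec_start@4 write@6
I4 add r2: issue@5 deps=(None,2) exec_start@5 write@8

Answer: 3 4 4 6 8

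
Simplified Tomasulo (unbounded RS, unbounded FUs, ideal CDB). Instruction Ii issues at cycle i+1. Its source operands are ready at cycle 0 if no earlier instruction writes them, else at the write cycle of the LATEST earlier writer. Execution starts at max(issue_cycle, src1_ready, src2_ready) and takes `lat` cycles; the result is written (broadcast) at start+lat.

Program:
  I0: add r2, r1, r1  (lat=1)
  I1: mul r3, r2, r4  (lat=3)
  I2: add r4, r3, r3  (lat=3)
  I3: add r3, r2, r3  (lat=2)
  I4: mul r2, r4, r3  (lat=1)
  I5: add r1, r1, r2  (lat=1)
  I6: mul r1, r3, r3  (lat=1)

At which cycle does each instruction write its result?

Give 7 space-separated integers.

Answer: 2 5 8 7 9 10 8

Derivation:
I0 add r2: issue@1 deps=(None,None) exec_start@1 write@2
I1 mul r3: issue@2 deps=(0,None) exec_start@2 write@5
I2 add r4: issue@3 deps=(1,1) exec_start@5 write@8
I3 add r3: issue@4 deps=(0,1) exec_start@5 write@7
I4 mul r2: issue@5 deps=(2,3) exec_start@8 write@9
I5 add r1: issue@6 deps=(None,4) exec_start@9 write@10
I6 mul r1: issue@7 deps=(3,3) exec_start@7 write@8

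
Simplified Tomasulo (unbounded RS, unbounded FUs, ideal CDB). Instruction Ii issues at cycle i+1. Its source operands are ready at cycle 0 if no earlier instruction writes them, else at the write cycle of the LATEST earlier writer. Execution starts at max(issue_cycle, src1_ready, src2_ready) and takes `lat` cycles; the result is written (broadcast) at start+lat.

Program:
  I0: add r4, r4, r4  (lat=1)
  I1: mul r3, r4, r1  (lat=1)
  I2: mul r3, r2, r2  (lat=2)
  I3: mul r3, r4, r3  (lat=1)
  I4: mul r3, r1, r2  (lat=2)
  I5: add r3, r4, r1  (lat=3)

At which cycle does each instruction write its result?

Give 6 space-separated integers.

I0 add r4: issue@1 deps=(None,None) exec_start@1 write@2
I1 mul r3: issue@2 deps=(0,None) exec_start@2 write@3
I2 mul r3: issue@3 deps=(None,None) exec_start@3 write@5
I3 mul r3: issue@4 deps=(0,2) exec_start@5 write@6
I4 mul r3: issue@5 deps=(None,None) exec_start@5 write@7
I5 add r3: issue@6 deps=(0,None) exec_start@6 write@9

Answer: 2 3 5 6 7 9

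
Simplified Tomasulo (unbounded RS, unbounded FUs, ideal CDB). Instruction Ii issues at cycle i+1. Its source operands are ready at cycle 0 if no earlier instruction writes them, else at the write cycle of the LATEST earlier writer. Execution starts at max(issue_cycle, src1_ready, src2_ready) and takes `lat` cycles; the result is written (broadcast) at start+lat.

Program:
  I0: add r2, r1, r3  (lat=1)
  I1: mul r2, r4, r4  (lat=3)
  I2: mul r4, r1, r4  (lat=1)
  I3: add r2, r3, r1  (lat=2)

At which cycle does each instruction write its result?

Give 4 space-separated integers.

Answer: 2 5 4 6

Derivation:
I0 add r2: issue@1 deps=(None,None) exec_start@1 write@2
I1 mul r2: issue@2 deps=(None,None) exec_start@2 write@5
I2 mul r4: issue@3 deps=(None,None) exec_start@3 write@4
I3 add r2: issue@4 deps=(None,None) exec_start@4 write@6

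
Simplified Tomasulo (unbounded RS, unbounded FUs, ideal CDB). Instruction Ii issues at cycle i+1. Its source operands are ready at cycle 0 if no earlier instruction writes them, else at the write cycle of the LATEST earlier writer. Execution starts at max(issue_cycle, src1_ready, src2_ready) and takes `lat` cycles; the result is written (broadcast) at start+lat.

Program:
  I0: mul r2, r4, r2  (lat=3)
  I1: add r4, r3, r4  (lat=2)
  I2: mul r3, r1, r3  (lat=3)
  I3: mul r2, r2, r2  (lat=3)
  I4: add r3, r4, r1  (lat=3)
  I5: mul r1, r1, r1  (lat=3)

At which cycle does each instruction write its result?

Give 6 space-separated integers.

Answer: 4 4 6 7 8 9

Derivation:
I0 mul r2: issue@1 deps=(None,None) exec_start@1 write@4
I1 add r4: issue@2 deps=(None,None) exec_start@2 write@4
I2 mul r3: issue@3 deps=(None,None) exec_start@3 write@6
I3 mul r2: issue@4 deps=(0,0) exec_start@4 write@7
I4 add r3: issue@5 deps=(1,None) exec_start@5 write@8
I5 mul r1: issue@6 deps=(None,None) exec_start@6 write@9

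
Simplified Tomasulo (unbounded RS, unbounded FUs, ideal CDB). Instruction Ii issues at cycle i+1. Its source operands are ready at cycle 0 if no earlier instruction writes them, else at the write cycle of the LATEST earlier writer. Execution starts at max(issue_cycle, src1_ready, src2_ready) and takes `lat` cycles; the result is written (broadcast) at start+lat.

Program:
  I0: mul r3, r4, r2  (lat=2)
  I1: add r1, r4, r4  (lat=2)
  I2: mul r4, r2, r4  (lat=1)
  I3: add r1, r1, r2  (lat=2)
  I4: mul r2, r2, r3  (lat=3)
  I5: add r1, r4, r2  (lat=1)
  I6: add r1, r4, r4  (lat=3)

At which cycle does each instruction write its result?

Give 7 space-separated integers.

Answer: 3 4 4 6 8 9 10

Derivation:
I0 mul r3: issue@1 deps=(None,None) exec_start@1 write@3
I1 add r1: issue@2 deps=(None,None) exec_start@2 write@4
I2 mul r4: issue@3 deps=(None,None) exec_start@3 write@4
I3 add r1: issue@4 deps=(1,None) exec_start@4 write@6
I4 mul r2: issue@5 deps=(None,0) exec_start@5 write@8
I5 add r1: issue@6 deps=(2,4) exec_start@8 write@9
I6 add r1: issue@7 deps=(2,2) exec_start@7 write@10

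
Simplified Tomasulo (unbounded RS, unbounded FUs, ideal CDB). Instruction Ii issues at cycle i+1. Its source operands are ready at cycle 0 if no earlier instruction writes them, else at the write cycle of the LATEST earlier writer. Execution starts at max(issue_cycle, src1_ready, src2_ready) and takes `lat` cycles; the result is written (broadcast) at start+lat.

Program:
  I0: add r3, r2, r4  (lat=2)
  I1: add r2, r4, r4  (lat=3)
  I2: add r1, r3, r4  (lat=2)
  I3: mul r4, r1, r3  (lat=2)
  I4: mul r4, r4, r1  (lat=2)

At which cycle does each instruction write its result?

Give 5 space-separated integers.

Answer: 3 5 5 7 9

Derivation:
I0 add r3: issue@1 deps=(None,None) exec_start@1 write@3
I1 add r2: issue@2 deps=(None,None) exec_start@2 write@5
I2 add r1: issue@3 deps=(0,None) exec_start@3 write@5
I3 mul r4: issue@4 deps=(2,0) exec_start@5 write@7
I4 mul r4: issue@5 deps=(3,2) exec_start@7 write@9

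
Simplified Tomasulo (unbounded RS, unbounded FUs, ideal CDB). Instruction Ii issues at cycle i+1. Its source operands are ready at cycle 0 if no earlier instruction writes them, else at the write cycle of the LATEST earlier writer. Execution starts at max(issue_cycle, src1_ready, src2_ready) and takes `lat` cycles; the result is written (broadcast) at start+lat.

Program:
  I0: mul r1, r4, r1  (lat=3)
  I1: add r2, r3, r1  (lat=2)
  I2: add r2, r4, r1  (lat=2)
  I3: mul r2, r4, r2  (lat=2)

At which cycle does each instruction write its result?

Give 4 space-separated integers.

I0 mul r1: issue@1 deps=(None,None) exec_start@1 write@4
I1 add r2: issue@2 deps=(None,0) exec_start@4 write@6
I2 add r2: issue@3 deps=(None,0) exec_start@4 write@6
I3 mul r2: issue@4 deps=(None,2) exec_start@6 write@8

Answer: 4 6 6 8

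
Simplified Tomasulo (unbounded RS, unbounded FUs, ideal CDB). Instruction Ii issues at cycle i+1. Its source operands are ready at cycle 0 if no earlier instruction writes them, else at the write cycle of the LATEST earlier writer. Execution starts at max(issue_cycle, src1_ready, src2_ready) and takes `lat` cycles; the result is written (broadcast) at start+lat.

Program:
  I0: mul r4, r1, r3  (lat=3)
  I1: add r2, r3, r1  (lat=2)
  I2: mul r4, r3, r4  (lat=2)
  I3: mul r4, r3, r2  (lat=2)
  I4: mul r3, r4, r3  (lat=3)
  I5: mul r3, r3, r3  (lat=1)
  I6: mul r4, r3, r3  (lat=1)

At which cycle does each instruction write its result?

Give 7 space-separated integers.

I0 mul r4: issue@1 deps=(None,None) exec_start@1 write@4
I1 add r2: issue@2 deps=(None,None) exec_start@2 write@4
I2 mul r4: issue@3 deps=(None,0) exec_start@4 write@6
I3 mul r4: issue@4 deps=(None,1) exec_start@4 write@6
I4 mul r3: issue@5 deps=(3,None) exec_start@6 write@9
I5 mul r3: issue@6 deps=(4,4) exec_start@9 write@10
I6 mul r4: issue@7 deps=(5,5) exec_start@10 write@11

Answer: 4 4 6 6 9 10 11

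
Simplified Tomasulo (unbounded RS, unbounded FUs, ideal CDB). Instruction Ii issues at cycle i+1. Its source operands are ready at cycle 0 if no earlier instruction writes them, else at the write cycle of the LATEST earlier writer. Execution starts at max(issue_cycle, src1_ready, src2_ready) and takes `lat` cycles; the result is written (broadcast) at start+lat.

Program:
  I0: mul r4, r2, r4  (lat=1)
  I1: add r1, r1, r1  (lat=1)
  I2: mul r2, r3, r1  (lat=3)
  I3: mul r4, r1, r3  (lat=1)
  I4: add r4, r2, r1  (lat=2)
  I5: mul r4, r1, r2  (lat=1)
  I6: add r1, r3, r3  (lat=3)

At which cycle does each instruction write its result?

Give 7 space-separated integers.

Answer: 2 3 6 5 8 7 10

Derivation:
I0 mul r4: issue@1 deps=(None,None) exec_start@1 write@2
I1 add r1: issue@2 deps=(None,None) exec_start@2 write@3
I2 mul r2: issue@3 deps=(None,1) exec_start@3 write@6
I3 mul r4: issue@4 deps=(1,None) exec_start@4 write@5
I4 add r4: issue@5 deps=(2,1) exec_start@6 write@8
I5 mul r4: issue@6 deps=(1,2) exec_start@6 write@7
I6 add r1: issue@7 deps=(None,None) exec_start@7 write@10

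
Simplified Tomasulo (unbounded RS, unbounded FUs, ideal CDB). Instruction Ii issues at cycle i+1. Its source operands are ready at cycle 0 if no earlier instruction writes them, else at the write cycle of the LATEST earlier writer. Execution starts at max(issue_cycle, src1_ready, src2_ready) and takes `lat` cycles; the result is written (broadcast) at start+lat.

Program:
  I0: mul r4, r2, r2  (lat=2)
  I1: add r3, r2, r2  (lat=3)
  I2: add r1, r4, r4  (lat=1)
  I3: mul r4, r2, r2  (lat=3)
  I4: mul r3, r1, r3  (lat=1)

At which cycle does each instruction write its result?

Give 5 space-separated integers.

I0 mul r4: issue@1 deps=(None,None) exec_start@1 write@3
I1 add r3: issue@2 deps=(None,None) exec_start@2 write@5
I2 add r1: issue@3 deps=(0,0) exec_start@3 write@4
I3 mul r4: issue@4 deps=(None,None) exec_start@4 write@7
I4 mul r3: issue@5 deps=(2,1) exec_start@5 write@6

Answer: 3 5 4 7 6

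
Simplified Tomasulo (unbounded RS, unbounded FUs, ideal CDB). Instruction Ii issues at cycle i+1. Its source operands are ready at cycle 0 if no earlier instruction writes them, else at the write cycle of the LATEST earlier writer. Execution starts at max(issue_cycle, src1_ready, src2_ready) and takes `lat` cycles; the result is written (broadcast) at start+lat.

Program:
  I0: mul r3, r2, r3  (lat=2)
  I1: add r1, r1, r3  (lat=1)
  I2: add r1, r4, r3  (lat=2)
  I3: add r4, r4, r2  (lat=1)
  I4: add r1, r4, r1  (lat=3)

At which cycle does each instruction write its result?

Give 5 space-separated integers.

Answer: 3 4 5 5 8

Derivation:
I0 mul r3: issue@1 deps=(None,None) exec_start@1 write@3
I1 add r1: issue@2 deps=(None,0) exec_start@3 write@4
I2 add r1: issue@3 deps=(None,0) exec_start@3 write@5
I3 add r4: issue@4 deps=(None,None) exec_start@4 write@5
I4 add r1: issue@5 deps=(3,2) exec_start@5 write@8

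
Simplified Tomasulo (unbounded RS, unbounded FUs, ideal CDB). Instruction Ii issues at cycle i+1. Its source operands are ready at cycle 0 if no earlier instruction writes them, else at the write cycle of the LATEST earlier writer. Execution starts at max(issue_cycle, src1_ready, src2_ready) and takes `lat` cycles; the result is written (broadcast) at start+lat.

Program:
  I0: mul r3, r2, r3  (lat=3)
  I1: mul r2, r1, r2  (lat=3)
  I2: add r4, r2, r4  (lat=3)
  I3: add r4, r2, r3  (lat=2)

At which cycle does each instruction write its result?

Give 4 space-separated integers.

Answer: 4 5 8 7

Derivation:
I0 mul r3: issue@1 deps=(None,None) exec_start@1 write@4
I1 mul r2: issue@2 deps=(None,None) exec_start@2 write@5
I2 add r4: issue@3 deps=(1,None) exec_start@5 write@8
I3 add r4: issue@4 deps=(1,0) exec_start@5 write@7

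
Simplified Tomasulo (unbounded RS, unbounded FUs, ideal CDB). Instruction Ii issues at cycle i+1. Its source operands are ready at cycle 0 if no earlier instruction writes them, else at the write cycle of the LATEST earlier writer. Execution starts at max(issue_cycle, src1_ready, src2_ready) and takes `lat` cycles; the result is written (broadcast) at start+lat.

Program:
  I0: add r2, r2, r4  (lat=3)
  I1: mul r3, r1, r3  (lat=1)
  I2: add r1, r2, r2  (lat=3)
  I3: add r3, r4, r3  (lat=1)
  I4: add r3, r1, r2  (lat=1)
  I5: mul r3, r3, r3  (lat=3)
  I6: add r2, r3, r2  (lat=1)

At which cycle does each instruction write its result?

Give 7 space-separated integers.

I0 add r2: issue@1 deps=(None,None) exec_start@1 write@4
I1 mul r3: issue@2 deps=(None,None) exec_start@2 write@3
I2 add r1: issue@3 deps=(0,0) exec_start@4 write@7
I3 add r3: issue@4 deps=(None,1) exec_start@4 write@5
I4 add r3: issue@5 deps=(2,0) exec_start@7 write@8
I5 mul r3: issue@6 deps=(4,4) exec_start@8 write@11
I6 add r2: issue@7 deps=(5,0) exec_start@11 write@12

Answer: 4 3 7 5 8 11 12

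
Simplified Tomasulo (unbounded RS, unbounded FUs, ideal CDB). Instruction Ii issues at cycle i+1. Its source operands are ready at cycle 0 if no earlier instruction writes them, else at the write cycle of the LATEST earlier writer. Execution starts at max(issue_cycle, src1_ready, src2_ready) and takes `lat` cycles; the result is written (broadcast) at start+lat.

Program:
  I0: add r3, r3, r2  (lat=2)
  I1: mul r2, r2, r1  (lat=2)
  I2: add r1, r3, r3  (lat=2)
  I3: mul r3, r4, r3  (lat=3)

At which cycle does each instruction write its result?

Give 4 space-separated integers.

Answer: 3 4 5 7

Derivation:
I0 add r3: issue@1 deps=(None,None) exec_start@1 write@3
I1 mul r2: issue@2 deps=(None,None) exec_start@2 write@4
I2 add r1: issue@3 deps=(0,0) exec_start@3 write@5
I3 mul r3: issue@4 deps=(None,0) exec_start@4 write@7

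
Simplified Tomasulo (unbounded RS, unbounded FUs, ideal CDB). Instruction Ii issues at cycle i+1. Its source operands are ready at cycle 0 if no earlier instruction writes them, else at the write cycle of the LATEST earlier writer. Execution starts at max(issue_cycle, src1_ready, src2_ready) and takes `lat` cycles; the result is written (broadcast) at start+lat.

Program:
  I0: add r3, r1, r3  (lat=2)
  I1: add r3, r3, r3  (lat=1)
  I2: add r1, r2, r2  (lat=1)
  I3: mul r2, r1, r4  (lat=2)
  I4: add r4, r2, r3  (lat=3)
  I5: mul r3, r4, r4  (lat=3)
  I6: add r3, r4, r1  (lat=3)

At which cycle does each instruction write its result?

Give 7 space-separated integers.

I0 add r3: issue@1 deps=(None,None) exec_start@1 write@3
I1 add r3: issue@2 deps=(0,0) exec_start@3 write@4
I2 add r1: issue@3 deps=(None,None) exec_start@3 write@4
I3 mul r2: issue@4 deps=(2,None) exec_start@4 write@6
I4 add r4: issue@5 deps=(3,1) exec_start@6 write@9
I5 mul r3: issue@6 deps=(4,4) exec_start@9 write@12
I6 add r3: issue@7 deps=(4,2) exec_start@9 write@12

Answer: 3 4 4 6 9 12 12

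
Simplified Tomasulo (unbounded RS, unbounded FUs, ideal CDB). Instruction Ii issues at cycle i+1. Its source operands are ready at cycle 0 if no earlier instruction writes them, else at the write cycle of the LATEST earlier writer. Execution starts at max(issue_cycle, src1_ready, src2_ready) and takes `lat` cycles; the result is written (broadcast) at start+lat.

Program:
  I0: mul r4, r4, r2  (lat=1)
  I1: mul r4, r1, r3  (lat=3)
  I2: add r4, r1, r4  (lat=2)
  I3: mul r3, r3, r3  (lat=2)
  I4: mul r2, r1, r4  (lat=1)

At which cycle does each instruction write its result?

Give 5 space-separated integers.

Answer: 2 5 7 6 8

Derivation:
I0 mul r4: issue@1 deps=(None,None) exec_start@1 write@2
I1 mul r4: issue@2 deps=(None,None) exec_start@2 write@5
I2 add r4: issue@3 deps=(None,1) exec_start@5 write@7
I3 mul r3: issue@4 deps=(None,None) exec_start@4 write@6
I4 mul r2: issue@5 deps=(None,2) exec_start@7 write@8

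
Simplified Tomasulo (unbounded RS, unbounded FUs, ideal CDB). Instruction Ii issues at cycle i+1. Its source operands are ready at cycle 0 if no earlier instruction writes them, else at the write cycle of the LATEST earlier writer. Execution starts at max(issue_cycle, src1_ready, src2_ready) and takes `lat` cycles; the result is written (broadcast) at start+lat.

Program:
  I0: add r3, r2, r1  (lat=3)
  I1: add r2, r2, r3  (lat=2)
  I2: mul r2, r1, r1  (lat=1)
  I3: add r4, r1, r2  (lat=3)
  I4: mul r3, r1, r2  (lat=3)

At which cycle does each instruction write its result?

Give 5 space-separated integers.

Answer: 4 6 4 7 8

Derivation:
I0 add r3: issue@1 deps=(None,None) exec_start@1 write@4
I1 add r2: issue@2 deps=(None,0) exec_start@4 write@6
I2 mul r2: issue@3 deps=(None,None) exec_start@3 write@4
I3 add r4: issue@4 deps=(None,2) exec_start@4 write@7
I4 mul r3: issue@5 deps=(None,2) exec_start@5 write@8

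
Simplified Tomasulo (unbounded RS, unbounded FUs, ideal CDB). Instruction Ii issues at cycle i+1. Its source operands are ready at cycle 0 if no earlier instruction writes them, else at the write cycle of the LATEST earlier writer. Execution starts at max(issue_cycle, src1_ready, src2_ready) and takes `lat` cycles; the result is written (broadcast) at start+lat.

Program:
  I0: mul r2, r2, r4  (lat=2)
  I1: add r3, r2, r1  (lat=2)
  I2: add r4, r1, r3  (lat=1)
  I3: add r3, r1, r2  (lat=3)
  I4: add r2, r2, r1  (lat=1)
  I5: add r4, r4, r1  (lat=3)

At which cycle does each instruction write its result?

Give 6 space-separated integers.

Answer: 3 5 6 7 6 9

Derivation:
I0 mul r2: issue@1 deps=(None,None) exec_start@1 write@3
I1 add r3: issue@2 deps=(0,None) exec_start@3 write@5
I2 add r4: issue@3 deps=(None,1) exec_start@5 write@6
I3 add r3: issue@4 deps=(None,0) exec_start@4 write@7
I4 add r2: issue@5 deps=(0,None) exec_start@5 write@6
I5 add r4: issue@6 deps=(2,None) exec_start@6 write@9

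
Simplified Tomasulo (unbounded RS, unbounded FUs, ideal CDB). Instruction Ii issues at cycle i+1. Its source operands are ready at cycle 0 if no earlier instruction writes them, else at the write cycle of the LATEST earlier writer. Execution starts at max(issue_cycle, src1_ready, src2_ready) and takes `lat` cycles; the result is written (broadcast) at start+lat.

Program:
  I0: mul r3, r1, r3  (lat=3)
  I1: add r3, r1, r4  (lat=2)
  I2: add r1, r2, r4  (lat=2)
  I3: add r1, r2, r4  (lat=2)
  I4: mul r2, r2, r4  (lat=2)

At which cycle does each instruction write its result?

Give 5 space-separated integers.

I0 mul r3: issue@1 deps=(None,None) exec_start@1 write@4
I1 add r3: issue@2 deps=(None,None) exec_start@2 write@4
I2 add r1: issue@3 deps=(None,None) exec_start@3 write@5
I3 add r1: issue@4 deps=(None,None) exec_start@4 write@6
I4 mul r2: issue@5 deps=(None,None) exec_start@5 write@7

Answer: 4 4 5 6 7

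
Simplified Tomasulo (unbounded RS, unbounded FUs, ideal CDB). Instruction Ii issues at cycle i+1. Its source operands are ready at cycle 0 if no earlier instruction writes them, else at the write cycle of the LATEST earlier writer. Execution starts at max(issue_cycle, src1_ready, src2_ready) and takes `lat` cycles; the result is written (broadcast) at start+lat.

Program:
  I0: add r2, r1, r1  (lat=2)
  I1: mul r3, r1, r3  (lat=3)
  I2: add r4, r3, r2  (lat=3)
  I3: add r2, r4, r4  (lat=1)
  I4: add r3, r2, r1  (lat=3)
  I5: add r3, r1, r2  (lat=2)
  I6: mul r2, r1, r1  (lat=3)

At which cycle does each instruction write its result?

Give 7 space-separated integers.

Answer: 3 5 8 9 12 11 10

Derivation:
I0 add r2: issue@1 deps=(None,None) exec_start@1 write@3
I1 mul r3: issue@2 deps=(None,None) exec_start@2 write@5
I2 add r4: issue@3 deps=(1,0) exec_start@5 write@8
I3 add r2: issue@4 deps=(2,2) exec_start@8 write@9
I4 add r3: issue@5 deps=(3,None) exec_start@9 write@12
I5 add r3: issue@6 deps=(None,3) exec_start@9 write@11
I6 mul r2: issue@7 deps=(None,None) exec_start@7 write@10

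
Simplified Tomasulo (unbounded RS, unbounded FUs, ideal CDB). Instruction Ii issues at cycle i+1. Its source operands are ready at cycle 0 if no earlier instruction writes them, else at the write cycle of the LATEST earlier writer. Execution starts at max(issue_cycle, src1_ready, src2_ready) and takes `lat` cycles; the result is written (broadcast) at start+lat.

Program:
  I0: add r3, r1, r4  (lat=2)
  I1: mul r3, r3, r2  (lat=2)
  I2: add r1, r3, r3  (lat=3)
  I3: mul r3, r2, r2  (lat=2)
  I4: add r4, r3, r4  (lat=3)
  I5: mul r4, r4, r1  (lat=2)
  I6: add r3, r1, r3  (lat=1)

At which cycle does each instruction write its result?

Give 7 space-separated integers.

Answer: 3 5 8 6 9 11 9

Derivation:
I0 add r3: issue@1 deps=(None,None) exec_start@1 write@3
I1 mul r3: issue@2 deps=(0,None) exec_start@3 write@5
I2 add r1: issue@3 deps=(1,1) exec_start@5 write@8
I3 mul r3: issue@4 deps=(None,None) exec_start@4 write@6
I4 add r4: issue@5 deps=(3,None) exec_start@6 write@9
I5 mul r4: issue@6 deps=(4,2) exec_start@9 write@11
I6 add r3: issue@7 deps=(2,3) exec_start@8 write@9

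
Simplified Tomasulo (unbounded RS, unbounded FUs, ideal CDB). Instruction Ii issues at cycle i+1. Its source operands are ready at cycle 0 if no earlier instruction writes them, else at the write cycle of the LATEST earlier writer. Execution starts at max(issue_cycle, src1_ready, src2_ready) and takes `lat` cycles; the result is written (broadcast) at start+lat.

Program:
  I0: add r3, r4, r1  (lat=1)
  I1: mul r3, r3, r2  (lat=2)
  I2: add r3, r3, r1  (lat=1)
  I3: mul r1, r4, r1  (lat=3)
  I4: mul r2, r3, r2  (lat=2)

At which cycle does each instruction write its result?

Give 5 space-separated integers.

Answer: 2 4 5 7 7

Derivation:
I0 add r3: issue@1 deps=(None,None) exec_start@1 write@2
I1 mul r3: issue@2 deps=(0,None) exec_start@2 write@4
I2 add r3: issue@3 deps=(1,None) exec_start@4 write@5
I3 mul r1: issue@4 deps=(None,None) exec_start@4 write@7
I4 mul r2: issue@5 deps=(2,None) exec_start@5 write@7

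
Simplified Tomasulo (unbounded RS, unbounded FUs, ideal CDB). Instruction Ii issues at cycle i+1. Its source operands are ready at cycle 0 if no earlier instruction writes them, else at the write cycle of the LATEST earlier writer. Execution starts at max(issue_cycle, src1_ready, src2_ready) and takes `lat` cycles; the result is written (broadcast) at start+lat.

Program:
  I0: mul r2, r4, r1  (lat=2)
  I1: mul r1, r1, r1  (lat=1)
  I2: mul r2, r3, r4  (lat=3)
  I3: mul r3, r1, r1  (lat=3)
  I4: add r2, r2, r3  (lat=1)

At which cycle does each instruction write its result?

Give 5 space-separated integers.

Answer: 3 3 6 7 8

Derivation:
I0 mul r2: issue@1 deps=(None,None) exec_start@1 write@3
I1 mul r1: issue@2 deps=(None,None) exec_start@2 write@3
I2 mul r2: issue@3 deps=(None,None) exec_start@3 write@6
I3 mul r3: issue@4 deps=(1,1) exec_start@4 write@7
I4 add r2: issue@5 deps=(2,3) exec_start@7 write@8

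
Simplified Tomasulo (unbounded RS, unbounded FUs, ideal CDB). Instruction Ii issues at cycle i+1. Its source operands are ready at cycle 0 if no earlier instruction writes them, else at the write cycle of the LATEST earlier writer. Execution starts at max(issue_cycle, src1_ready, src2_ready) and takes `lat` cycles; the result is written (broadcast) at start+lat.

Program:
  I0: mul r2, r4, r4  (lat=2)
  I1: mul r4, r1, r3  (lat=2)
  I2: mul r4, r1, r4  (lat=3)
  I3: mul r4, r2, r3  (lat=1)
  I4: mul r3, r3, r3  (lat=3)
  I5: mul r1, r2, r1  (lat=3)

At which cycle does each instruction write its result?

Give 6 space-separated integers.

I0 mul r2: issue@1 deps=(None,None) exec_start@1 write@3
I1 mul r4: issue@2 deps=(None,None) exec_start@2 write@4
I2 mul r4: issue@3 deps=(None,1) exec_start@4 write@7
I3 mul r4: issue@4 deps=(0,None) exec_start@4 write@5
I4 mul r3: issue@5 deps=(None,None) exec_start@5 write@8
I5 mul r1: issue@6 deps=(0,None) exec_start@6 write@9

Answer: 3 4 7 5 8 9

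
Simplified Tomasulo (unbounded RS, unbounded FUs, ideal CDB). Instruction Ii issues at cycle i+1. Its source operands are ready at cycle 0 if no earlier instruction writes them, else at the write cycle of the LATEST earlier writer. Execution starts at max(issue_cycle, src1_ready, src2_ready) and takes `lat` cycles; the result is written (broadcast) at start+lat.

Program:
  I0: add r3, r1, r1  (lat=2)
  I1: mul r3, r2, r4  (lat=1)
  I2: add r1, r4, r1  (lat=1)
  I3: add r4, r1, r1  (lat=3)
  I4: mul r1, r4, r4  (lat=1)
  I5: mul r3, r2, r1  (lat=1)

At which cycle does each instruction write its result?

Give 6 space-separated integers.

Answer: 3 3 4 7 8 9

Derivation:
I0 add r3: issue@1 deps=(None,None) exec_start@1 write@3
I1 mul r3: issue@2 deps=(None,None) exec_start@2 write@3
I2 add r1: issue@3 deps=(None,None) exec_start@3 write@4
I3 add r4: issue@4 deps=(2,2) exec_start@4 write@7
I4 mul r1: issue@5 deps=(3,3) exec_start@7 write@8
I5 mul r3: issue@6 deps=(None,4) exec_start@8 write@9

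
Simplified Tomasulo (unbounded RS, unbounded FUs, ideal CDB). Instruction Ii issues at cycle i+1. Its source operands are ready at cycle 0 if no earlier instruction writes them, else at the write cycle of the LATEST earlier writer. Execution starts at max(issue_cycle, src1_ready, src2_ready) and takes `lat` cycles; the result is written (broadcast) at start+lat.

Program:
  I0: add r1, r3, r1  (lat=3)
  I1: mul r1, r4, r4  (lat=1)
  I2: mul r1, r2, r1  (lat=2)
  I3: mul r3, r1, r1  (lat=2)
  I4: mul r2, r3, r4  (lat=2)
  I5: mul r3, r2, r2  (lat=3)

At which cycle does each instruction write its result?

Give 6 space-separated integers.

Answer: 4 3 5 7 9 12

Derivation:
I0 add r1: issue@1 deps=(None,None) exec_start@1 write@4
I1 mul r1: issue@2 deps=(None,None) exec_start@2 write@3
I2 mul r1: issue@3 deps=(None,1) exec_start@3 write@5
I3 mul r3: issue@4 deps=(2,2) exec_start@5 write@7
I4 mul r2: issue@5 deps=(3,None) exec_start@7 write@9
I5 mul r3: issue@6 deps=(4,4) exec_start@9 write@12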